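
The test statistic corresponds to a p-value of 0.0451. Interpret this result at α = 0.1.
Since p = 0.0451 < α = 0.1, reject H₀.
There is sufficient evidence to reject the null hypothesis; the result is statistically significant at the 0.1 level.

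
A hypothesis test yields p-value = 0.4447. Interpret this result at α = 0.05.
Since p = 0.4447 > α = 0.05, fail to reject H₀.
There is insufficient evidence to reject the null hypothesis; the result is not statistically significant at the 0.05 level.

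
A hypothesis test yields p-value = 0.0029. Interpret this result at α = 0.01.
Since p = 0.0029 < α = 0.01, reject H₀.
There is sufficient evidence to reject the null hypothesis; the result is statistically significant at the 0.01 level.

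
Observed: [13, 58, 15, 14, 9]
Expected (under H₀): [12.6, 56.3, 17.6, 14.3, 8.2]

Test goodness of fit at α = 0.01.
Chi-square goodness of fit test:
H₀: observed counts match expected distribution
H₁: observed counts differ from expected distribution
df = k - 1 = 4
χ² = Σ(O - E)²/E
   = (13 - 12.6)²/12.6 + (58 - 56.3)²/56.3 + (15 - 17.6)²/17.6 + (14 - 14.3)²/14.3 + (9 - 8.2)²/8.2
   = 0.013 + 0.051 + 0.384 + 0.006 + 0.078
   = 0.53
p-value = 0.9703

Since p-value > α = 0.01, we fail to reject H₀.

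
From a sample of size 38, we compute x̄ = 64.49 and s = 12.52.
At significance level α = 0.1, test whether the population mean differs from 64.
One-sample t-test:
H₀: μ = 64
H₁: μ ≠ 64
df = n - 1 = 37
t = (x̄ - μ₀) / (s/√n) = (64.49 - 64) / (12.52/√38) = 0.241
p-value = 0.8107

Since p-value > α = 0.1, we fail to reject H₀.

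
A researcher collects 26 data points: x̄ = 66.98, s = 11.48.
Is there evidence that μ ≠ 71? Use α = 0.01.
One-sample t-test:
H₀: μ = 71
H₁: μ ≠ 71
df = n - 1 = 25
t = (x̄ - μ₀) / (s/√n) = (66.98 - 71) / (11.48/√26) = -1.786
p-value = 0.0863

Since p-value > α = 0.01, we fail to reject H₀.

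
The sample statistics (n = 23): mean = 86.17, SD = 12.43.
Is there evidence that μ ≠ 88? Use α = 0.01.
One-sample t-test:
H₀: μ = 88
H₁: μ ≠ 88
df = n - 1 = 22
t = (x̄ - μ₀) / (s/√n) = (86.17 - 88) / (12.43/√23) = -0.706
p-value = 0.4876

Since p-value > α = 0.01, we fail to reject H₀.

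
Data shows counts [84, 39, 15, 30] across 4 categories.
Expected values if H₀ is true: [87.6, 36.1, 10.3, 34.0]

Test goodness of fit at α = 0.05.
Chi-square goodness of fit test:
H₀: observed counts match expected distribution
H₁: observed counts differ from expected distribution
df = k - 1 = 3
χ² = Σ(O - E)²/E
   = (84 - 87.6)²/87.6 + (39 - 36.1)²/36.1 + (15 - 10.3)²/10.3 + (30 - 34.0)²/34.0
   = 0.148 + 0.233 + 2.145 + 0.471
   = 3.00
p-value = 0.3922

Since p-value > α = 0.05, we fail to reject H₀.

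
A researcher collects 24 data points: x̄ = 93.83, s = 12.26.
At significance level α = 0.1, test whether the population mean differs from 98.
One-sample t-test:
H₀: μ = 98
H₁: μ ≠ 98
df = n - 1 = 23
t = (x̄ - μ₀) / (s/√n) = (93.83 - 98) / (12.26/√24) = -1.666
p-value = 0.1092

Since p-value > α = 0.1, we fail to reject H₀.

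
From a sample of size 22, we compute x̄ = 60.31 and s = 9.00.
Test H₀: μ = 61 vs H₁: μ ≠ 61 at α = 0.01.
One-sample t-test:
H₀: μ = 61
H₁: μ ≠ 61
df = n - 1 = 21
t = (x̄ - μ₀) / (s/√n) = (60.31 - 61) / (9.00/√22) = -0.360
p-value = 0.7227

Since p-value > α = 0.01, we fail to reject H₀.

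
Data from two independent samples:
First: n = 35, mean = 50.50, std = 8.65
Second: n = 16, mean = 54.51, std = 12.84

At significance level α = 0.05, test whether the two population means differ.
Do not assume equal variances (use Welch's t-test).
Welch's two-sample t-test:
H₀: μ₁ = μ₂
H₁: μ₁ ≠ μ₂
s₁²/n₁ = 8.65²/35 = 2.1378,  s₂²/n₂ = 12.84²/16 = 10.3041
SE = √(s₁²/n₁ + s₂²/n₂) = √(2.1378 + 10.3041) = 3.5273
df (Welch-Satterthwaite) = (s₁²/n₁ + s₂²/n₂)² / [(s₁²/n₁)²/(n₁-1) + (s₂²/n₂)²/(n₂-1)] ≈ 21.46
t = (x̄₁ - x̄₂) / SE = (50.50 - 54.51) / 3.5273 = -4.01 / 3.5273 = -1.137
p-value = 0.2681

Since p-value > α = 0.05, we fail to reject H₀.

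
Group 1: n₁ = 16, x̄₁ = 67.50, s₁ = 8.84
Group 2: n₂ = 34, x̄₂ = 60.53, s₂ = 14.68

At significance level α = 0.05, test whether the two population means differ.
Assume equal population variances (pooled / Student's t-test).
Student's two-sample t-test (equal variances):
H₀: μ₁ = μ₂
H₁: μ₁ ≠ μ₂
df = n₁ + n₂ - 2 = 48
Pooled variance s_p² = [(n₁-1)s₁² + (n₂-1)s₂²] / (n₁ + n₂ - 2) = [(15)(8.84²) + (33)(14.68²)] / 48 = 172.5784
SE = √(s_p²(1/n₁ + 1/n₂)) = √(172.5784 × (1/16 + 1/34)) = 3.9827
t = (x̄₁ - x̄₂) / SE = (67.50 - 60.53) / 3.9827 = 6.97 / 3.9827 = 1.750
p-value = 0.0865

Since p-value > α = 0.05, we fail to reject H₀.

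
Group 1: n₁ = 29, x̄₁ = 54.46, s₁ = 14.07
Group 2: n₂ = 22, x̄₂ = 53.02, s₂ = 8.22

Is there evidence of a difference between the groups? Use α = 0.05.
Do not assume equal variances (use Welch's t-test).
Welch's two-sample t-test:
H₀: μ₁ = μ₂
H₁: μ₁ ≠ μ₂
s₁²/n₁ = 14.07²/29 = 6.8264,  s₂²/n₂ = 8.22²/22 = 3.0713
SE = √(s₁²/n₁ + s₂²/n₂) = √(6.8264 + 3.0713) = 3.1461
df (Welch-Satterthwaite) = (s₁²/n₁ + s₂²/n₂)² / [(s₁²/n₁)²/(n₁-1) + (s₂²/n₂)²/(n₂-1)] ≈ 46.35
t = (x̄₁ - x̄₂) / SE = (54.46 - 53.02) / 3.1461 = 1.44 / 3.1461 = 0.458
p-value = 0.6493

Since p-value > α = 0.05, we fail to reject H₀.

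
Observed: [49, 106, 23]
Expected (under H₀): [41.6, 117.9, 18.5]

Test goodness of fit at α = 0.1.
Chi-square goodness of fit test:
H₀: observed counts match expected distribution
H₁: observed counts differ from expected distribution
df = k - 1 = 2
χ² = Σ(O - E)²/E
   = (49 - 41.6)²/41.6 + (106 - 117.9)²/117.9 + (23 - 18.5)²/18.5
   = 1.316 + 1.201 + 1.095
   = 3.61
p-value = 0.1643

Since p-value > α = 0.1, we fail to reject H₀.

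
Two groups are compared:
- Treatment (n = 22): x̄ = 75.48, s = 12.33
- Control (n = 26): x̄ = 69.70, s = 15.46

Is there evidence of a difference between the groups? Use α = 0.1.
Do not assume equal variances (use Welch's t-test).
Welch's two-sample t-test:
H₀: μ₁ = μ₂
H₁: μ₁ ≠ μ₂
s₁²/n₁ = 12.33²/22 = 6.9104,  s₂²/n₂ = 15.46²/26 = 9.1928
SE = √(s₁²/n₁ + s₂²/n₂) = √(6.9104 + 9.1928) = 4.0129
df (Welch-Satterthwaite) = (s₁²/n₁ + s₂²/n₂)² / [(s₁²/n₁)²/(n₁-1) + (s₂²/n₂)²/(n₂-1)] ≈ 45.86
t = (x̄₁ - x̄₂) / SE = (75.48 - 69.70) / 4.0129 = 5.78 / 4.0129 = 1.440
p-value = 0.1566

Since p-value > α = 0.1, we fail to reject H₀.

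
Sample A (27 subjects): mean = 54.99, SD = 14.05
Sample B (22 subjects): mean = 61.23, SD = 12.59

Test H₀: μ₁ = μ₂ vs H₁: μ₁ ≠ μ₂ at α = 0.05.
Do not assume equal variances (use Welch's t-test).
Welch's two-sample t-test:
H₀: μ₁ = μ₂
H₁: μ₁ ≠ μ₂
s₁²/n₁ = 14.05²/27 = 7.3112,  s₂²/n₂ = 12.59²/22 = 7.2049
SE = √(s₁²/n₁ + s₂²/n₂) = √(7.3112 + 7.2049) = 3.8100
df (Welch-Satterthwaite) = (s₁²/n₁ + s₂²/n₂)² / [(s₁²/n₁)²/(n₁-1) + (s₂²/n₂)²/(n₂-1)] ≈ 46.54
t = (x̄₁ - x̄₂) / SE = (54.99 - 61.23) / 3.8100 = -6.24 / 3.8100 = -1.638
p-value = 0.1082

Since p-value > α = 0.05, we fail to reject H₀.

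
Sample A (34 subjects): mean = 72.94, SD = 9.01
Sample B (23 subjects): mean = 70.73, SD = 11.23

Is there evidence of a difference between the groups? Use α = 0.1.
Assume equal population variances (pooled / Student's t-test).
Student's two-sample t-test (equal variances):
H₀: μ₁ = μ₂
H₁: μ₁ ≠ μ₂
df = n₁ + n₂ - 2 = 55
Pooled variance s_p² = [(n₁-1)s₁² + (n₂-1)s₂²] / (n₁ + n₂ - 2) = [(33)(9.01²) + (22)(11.23²)] / 55 = 99.1532
SE = √(s_p²(1/n₁ + 1/n₂)) = √(99.1532 × (1/34 + 1/23)) = 2.6884
t = (x̄₁ - x̄₂) / SE = (72.94 - 70.73) / 2.6884 = 2.21 / 2.6884 = 0.822
p-value = 0.4146

Since p-value > α = 0.1, we fail to reject H₀.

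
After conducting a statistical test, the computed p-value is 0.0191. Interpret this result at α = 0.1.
Since p = 0.0191 < α = 0.1, reject H₀.
There is sufficient evidence to reject the null hypothesis; the result is statistically significant at the 0.1 level.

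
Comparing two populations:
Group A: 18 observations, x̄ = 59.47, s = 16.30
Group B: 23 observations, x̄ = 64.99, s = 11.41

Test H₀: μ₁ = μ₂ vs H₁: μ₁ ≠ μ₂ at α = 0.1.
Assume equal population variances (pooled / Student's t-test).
Student's two-sample t-test (equal variances):
H₀: μ₁ = μ₂
H₁: μ₁ ≠ μ₂
df = n₁ + n₂ - 2 = 39
Pooled variance s_p² = [(n₁-1)s₁² + (n₂-1)s₂²] / (n₁ + n₂ - 2) = [(17)(16.30²) + (22)(11.41²)] / 39 = 189.2530
SE = √(s_p²(1/n₁ + 1/n₂)) = √(189.2530 × (1/18 + 1/23)) = 4.3293
t = (x̄₁ - x̄₂) / SE = (59.47 - 64.99) / 4.3293 = -5.52 / 4.3293 = -1.275
p-value = 0.2098

Since p-value > α = 0.1, we fail to reject H₀.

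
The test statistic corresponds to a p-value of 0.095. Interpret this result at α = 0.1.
Since p = 0.095 < α = 0.1, reject H₀.
There is sufficient evidence to reject the null hypothesis; the result is statistically significant at the 0.1 level.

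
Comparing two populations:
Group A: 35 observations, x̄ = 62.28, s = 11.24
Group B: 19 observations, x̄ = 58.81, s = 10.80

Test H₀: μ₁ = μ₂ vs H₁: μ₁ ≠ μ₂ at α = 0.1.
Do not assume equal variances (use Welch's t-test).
Welch's two-sample t-test:
H₀: μ₁ = μ₂
H₁: μ₁ ≠ μ₂
s₁²/n₁ = 11.24²/35 = 3.6096,  s₂²/n₂ = 10.80²/19 = 6.1389
SE = √(s₁²/n₁ + s₂²/n₂) = √(3.6096 + 6.1389) = 3.1223
df (Welch-Satterthwaite) = (s₁²/n₁ + s₂²/n₂)² / [(s₁²/n₁)²/(n₁-1) + (s₂²/n₂)²/(n₂-1)] ≈ 38.37
t = (x̄₁ - x̄₂) / SE = (62.28 - 58.81) / 3.1223 = 3.47 / 3.1223 = 1.111
p-value = 0.2733

Since p-value > α = 0.1, we fail to reject H₀.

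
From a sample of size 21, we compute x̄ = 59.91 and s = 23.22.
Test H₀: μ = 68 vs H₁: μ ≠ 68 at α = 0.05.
One-sample t-test:
H₀: μ = 68
H₁: μ ≠ 68
df = n - 1 = 20
t = (x̄ - μ₀) / (s/√n) = (59.91 - 68) / (23.22/√21) = -1.597
p-value = 0.1260

Since p-value > α = 0.05, we fail to reject H₀.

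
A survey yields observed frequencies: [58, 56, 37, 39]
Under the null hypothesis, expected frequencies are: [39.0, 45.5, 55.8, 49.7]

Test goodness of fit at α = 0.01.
Chi-square goodness of fit test:
H₀: observed counts match expected distribution
H₁: observed counts differ from expected distribution
df = k - 1 = 3
χ² = Σ(O - E)²/E
   = (58 - 39.0)²/39.0 + (56 - 45.5)²/45.5 + (37 - 55.8)²/55.8 + (39 - 49.7)²/49.7
   = 9.256 + 2.423 + 6.334 + 2.304
   = 20.32
p-value = 0.0001

Since p-value < α = 0.01, we reject H₀.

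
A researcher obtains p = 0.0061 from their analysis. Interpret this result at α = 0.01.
Since p = 0.0061 < α = 0.01, reject H₀.
There is sufficient evidence to reject the null hypothesis; the result is statistically significant at the 0.01 level.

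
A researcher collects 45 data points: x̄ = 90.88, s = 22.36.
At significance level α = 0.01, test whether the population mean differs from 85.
One-sample t-test:
H₀: μ = 85
H₁: μ ≠ 85
df = n - 1 = 44
t = (x̄ - μ₀) / (s/√n) = (90.88 - 85) / (22.36/√45) = 1.764
p-value = 0.0847

Since p-value > α = 0.01, we fail to reject H₀.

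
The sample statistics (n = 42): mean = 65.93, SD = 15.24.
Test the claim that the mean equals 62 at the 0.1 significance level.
One-sample t-test:
H₀: μ = 62
H₁: μ ≠ 62
df = n - 1 = 41
t = (x̄ - μ₀) / (s/√n) = (65.93 - 62) / (15.24/√42) = 1.671
p-value = 0.1023

Since p-value > α = 0.1, we fail to reject H₀.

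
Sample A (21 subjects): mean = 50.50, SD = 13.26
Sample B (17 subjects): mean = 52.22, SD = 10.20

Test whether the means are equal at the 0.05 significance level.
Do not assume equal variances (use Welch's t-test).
Welch's two-sample t-test:
H₀: μ₁ = μ₂
H₁: μ₁ ≠ μ₂
s₁²/n₁ = 13.26²/21 = 8.3727,  s₂²/n₂ = 10.20²/17 = 6.1200
SE = √(s₁²/n₁ + s₂²/n₂) = √(8.3727 + 6.1200) = 3.8069
df (Welch-Satterthwaite) = (s₁²/n₁ + s₂²/n₂)² / [(s₁²/n₁)²/(n₁-1) + (s₂²/n₂)²/(n₂-1)] ≈ 35.93
t = (x̄₁ - x̄₂) / SE = (50.50 - 52.22) / 3.8069 = -1.72 / 3.8069 = -0.452
p-value = 0.6541

Since p-value > α = 0.05, we fail to reject H₀.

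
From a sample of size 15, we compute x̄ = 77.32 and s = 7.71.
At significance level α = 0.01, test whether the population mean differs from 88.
One-sample t-test:
H₀: μ = 88
H₁: μ ≠ 88
df = n - 1 = 14
t = (x̄ - μ₀) / (s/√n) = (77.32 - 88) / (7.71/√15) = -5.365
p-value = 0.0001

Since p-value < α = 0.01, we reject H₀.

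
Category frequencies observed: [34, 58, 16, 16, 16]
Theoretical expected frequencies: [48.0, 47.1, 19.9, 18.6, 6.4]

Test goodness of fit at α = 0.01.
Chi-square goodness of fit test:
H₀: observed counts match expected distribution
H₁: observed counts differ from expected distribution
df = k - 1 = 4
χ² = Σ(O - E)²/E
   = (34 - 48.0)²/48.0 + (58 - 47.1)²/47.1 + (16 - 19.9)²/19.9 + (16 - 18.6)²/18.6 + (16 - 6.4)²/6.4
   = 4.083 + 2.523 + 0.764 + 0.363 + 14.400
   = 22.13
p-value = 0.0002

Since p-value < α = 0.01, we reject H₀.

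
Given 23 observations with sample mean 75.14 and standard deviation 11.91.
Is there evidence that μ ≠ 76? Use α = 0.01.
One-sample t-test:
H₀: μ = 76
H₁: μ ≠ 76
df = n - 1 = 22
t = (x̄ - μ₀) / (s/√n) = (75.14 - 76) / (11.91/√23) = -0.346
p-value = 0.7324

Since p-value > α = 0.01, we fail to reject H₀.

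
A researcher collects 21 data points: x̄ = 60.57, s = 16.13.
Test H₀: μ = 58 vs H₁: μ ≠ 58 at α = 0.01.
One-sample t-test:
H₀: μ = 58
H₁: μ ≠ 58
df = n - 1 = 20
t = (x̄ - μ₀) / (s/√n) = (60.57 - 58) / (16.13/√21) = 0.730
p-value = 0.4738

Since p-value > α = 0.01, we fail to reject H₀.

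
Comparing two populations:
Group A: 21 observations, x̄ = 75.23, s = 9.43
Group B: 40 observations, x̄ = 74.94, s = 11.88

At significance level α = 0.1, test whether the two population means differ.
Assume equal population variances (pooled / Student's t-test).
Student's two-sample t-test (equal variances):
H₀: μ₁ = μ₂
H₁: μ₁ ≠ μ₂
df = n₁ + n₂ - 2 = 59
Pooled variance s_p² = [(n₁-1)s₁² + (n₂-1)s₂²] / (n₁ + n₂ - 2) = [(20)(9.43²) + (39)(11.88²)] / 59 = 123.4363
SE = √(s_p²(1/n₁ + 1/n₂)) = √(123.4363 × (1/21 + 1/40)) = 2.9940
t = (x̄₁ - x̄₂) / SE = (75.23 - 74.94) / 2.9940 = 0.29 / 2.9940 = 0.097
p-value = 0.9232

Since p-value > α = 0.1, we fail to reject H₀.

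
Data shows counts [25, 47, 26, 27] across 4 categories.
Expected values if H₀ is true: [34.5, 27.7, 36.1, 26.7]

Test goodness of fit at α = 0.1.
Chi-square goodness of fit test:
H₀: observed counts match expected distribution
H₁: observed counts differ from expected distribution
df = k - 1 = 3
χ² = Σ(O - E)²/E
   = (25 - 34.5)²/34.5 + (47 - 27.7)²/27.7 + (26 - 36.1)²/36.1 + (27 - 26.7)²/26.7
   = 2.616 + 13.447 + 2.826 + 0.003
   = 18.89
p-value = 0.0003

Since p-value < α = 0.1, we reject H₀.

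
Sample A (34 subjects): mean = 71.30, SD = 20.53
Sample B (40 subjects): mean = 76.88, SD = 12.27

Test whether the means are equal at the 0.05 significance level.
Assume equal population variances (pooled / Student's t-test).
Student's two-sample t-test (equal variances):
H₀: μ₁ = μ₂
H₁: μ₁ ≠ μ₂
df = n₁ + n₂ - 2 = 72
Pooled variance s_p² = [(n₁-1)s₁² + (n₂-1)s₂²] / (n₁ + n₂ - 2) = [(33)(20.53²) + (39)(12.27²)] / 72 = 274.7282
SE = √(s_p²(1/n₁ + 1/n₂)) = √(274.7282 × (1/34 + 1/40)) = 3.8663
t = (x̄₁ - x̄₂) / SE = (71.30 - 76.88) / 3.8663 = -5.58 / 3.8663 = -1.443
p-value = 0.1533

Since p-value > α = 0.05, we fail to reject H₀.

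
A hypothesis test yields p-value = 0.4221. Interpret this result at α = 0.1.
Since p = 0.4221 > α = 0.1, fail to reject H₀.
There is insufficient evidence to reject the null hypothesis; the result is not statistically significant at the 0.1 level.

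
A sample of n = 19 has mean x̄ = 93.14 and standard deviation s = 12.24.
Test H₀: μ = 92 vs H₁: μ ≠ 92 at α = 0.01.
One-sample t-test:
H₀: μ = 92
H₁: μ ≠ 92
df = n - 1 = 18
t = (x̄ - μ₀) / (s/√n) = (93.14 - 92) / (12.24/√19) = 0.406
p-value = 0.6895

Since p-value > α = 0.01, we fail to reject H₀.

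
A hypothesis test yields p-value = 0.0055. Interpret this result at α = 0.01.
Since p = 0.0055 < α = 0.01, reject H₀.
There is sufficient evidence to reject the null hypothesis; the result is statistically significant at the 0.01 level.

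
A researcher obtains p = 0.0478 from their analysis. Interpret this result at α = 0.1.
Since p = 0.0478 < α = 0.1, reject H₀.
There is sufficient evidence to reject the null hypothesis; the result is statistically significant at the 0.1 level.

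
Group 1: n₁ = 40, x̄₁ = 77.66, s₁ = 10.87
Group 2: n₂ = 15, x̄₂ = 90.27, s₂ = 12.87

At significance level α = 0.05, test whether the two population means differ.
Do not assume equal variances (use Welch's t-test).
Welch's two-sample t-test:
H₀: μ₁ = μ₂
H₁: μ₁ ≠ μ₂
s₁²/n₁ = 10.87²/40 = 2.9539,  s₂²/n₂ = 12.87²/15 = 11.0425
SE = √(s₁²/n₁ + s₂²/n₂) = √(2.9539 + 11.0425) = 3.7412
df (Welch-Satterthwaite) = (s₁²/n₁ + s₂²/n₂)² / [(s₁²/n₁)²/(n₁-1) + (s₂²/n₂)²/(n₂-1)] ≈ 21.93
t = (x̄₁ - x̄₂) / SE = (77.66 - 90.27) / 3.7412 = -12.61 / 3.7412 = -3.371
p-value = 0.0028

Since p-value < α = 0.05, we reject H₀.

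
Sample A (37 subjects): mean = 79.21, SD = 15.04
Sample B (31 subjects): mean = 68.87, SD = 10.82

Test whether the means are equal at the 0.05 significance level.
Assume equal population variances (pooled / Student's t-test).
Student's two-sample t-test (equal variances):
H₀: μ₁ = μ₂
H₁: μ₁ ≠ μ₂
df = n₁ + n₂ - 2 = 66
Pooled variance s_p² = [(n₁-1)s₁² + (n₂-1)s₂²] / (n₁ + n₂ - 2) = [(36)(15.04²) + (30)(10.82²)] / 66 = 176.5974
SE = √(s_p²(1/n₁ + 1/n₂)) = √(176.5974 × (1/37 + 1/31)) = 3.2357
t = (x̄₁ - x̄₂) / SE = (79.21 - 68.87) / 3.2357 = 10.34 / 3.2357 = 3.196
p-value = 0.0021

Since p-value < α = 0.05, we reject H₀.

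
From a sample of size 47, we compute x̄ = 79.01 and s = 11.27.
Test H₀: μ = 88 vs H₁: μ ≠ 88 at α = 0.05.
One-sample t-test:
H₀: μ = 88
H₁: μ ≠ 88
df = n - 1 = 46
t = (x̄ - μ₀) / (s/√n) = (79.01 - 88) / (11.27/√47) = -5.469
p-value < 0.0001

Since p-value < α = 0.05, we reject H₀.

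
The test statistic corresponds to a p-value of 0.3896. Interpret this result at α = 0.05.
Since p = 0.3896 > α = 0.05, fail to reject H₀.
There is insufficient evidence to reject the null hypothesis; the result is not statistically significant at the 0.05 level.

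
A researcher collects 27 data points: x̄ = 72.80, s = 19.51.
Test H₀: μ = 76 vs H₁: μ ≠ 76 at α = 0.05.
One-sample t-test:
H₀: μ = 76
H₁: μ ≠ 76
df = n - 1 = 26
t = (x̄ - μ₀) / (s/√n) = (72.80 - 76) / (19.51/√27) = -0.852
p-value = 0.4018

Since p-value > α = 0.05, we fail to reject H₀.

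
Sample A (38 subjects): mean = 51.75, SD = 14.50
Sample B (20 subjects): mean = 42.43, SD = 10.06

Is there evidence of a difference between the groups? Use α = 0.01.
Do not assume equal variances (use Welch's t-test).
Welch's two-sample t-test:
H₀: μ₁ = μ₂
H₁: μ₁ ≠ μ₂
s₁²/n₁ = 14.50²/38 = 5.5329,  s₂²/n₂ = 10.06²/20 = 5.0602
SE = √(s₁²/n₁ + s₂²/n₂) = √(5.5329 + 5.0602) = 3.2547
df (Welch-Satterthwaite) = (s₁²/n₁ + s₂²/n₂)² / [(s₁²/n₁)²/(n₁-1) + (s₂²/n₂)²/(n₂-1)] ≈ 51.59
t = (x̄₁ - x̄₂) / SE = (51.75 - 42.43) / 3.2547 = 9.32 / 3.2547 = 2.864
p-value = 0.0060

Since p-value < α = 0.01, we reject H₀.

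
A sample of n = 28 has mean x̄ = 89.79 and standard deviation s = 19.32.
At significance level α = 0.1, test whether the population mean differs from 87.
One-sample t-test:
H₀: μ = 87
H₁: μ ≠ 87
df = n - 1 = 27
t = (x̄ - μ₀) / (s/√n) = (89.79 - 87) / (19.32/√28) = 0.764
p-value = 0.4514

Since p-value > α = 0.1, we fail to reject H₀.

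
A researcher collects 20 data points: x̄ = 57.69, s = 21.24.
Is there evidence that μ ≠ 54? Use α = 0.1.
One-sample t-test:
H₀: μ = 54
H₁: μ ≠ 54
df = n - 1 = 19
t = (x̄ - μ₀) / (s/√n) = (57.69 - 54) / (21.24/√20) = 0.777
p-value = 0.4468

Since p-value > α = 0.1, we fail to reject H₀.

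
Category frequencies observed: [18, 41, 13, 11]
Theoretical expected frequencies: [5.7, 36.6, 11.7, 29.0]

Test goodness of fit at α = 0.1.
Chi-square goodness of fit test:
H₀: observed counts match expected distribution
H₁: observed counts differ from expected distribution
df = k - 1 = 3
χ² = Σ(O - E)²/E
   = (18 - 5.7)²/5.7 + (41 - 36.6)²/36.6 + (13 - 11.7)²/11.7 + (11 - 29.0)²/29.0
   = 26.542 + 0.529 + 0.144 + 11.172
   = 38.39
p-value < 0.0001

Since p-value < α = 0.1, we reject H₀.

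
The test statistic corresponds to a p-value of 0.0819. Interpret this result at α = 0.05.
Since p = 0.0819 > α = 0.05, fail to reject H₀.
There is insufficient evidence to reject the null hypothesis; the result is not statistically significant at the 0.05 level.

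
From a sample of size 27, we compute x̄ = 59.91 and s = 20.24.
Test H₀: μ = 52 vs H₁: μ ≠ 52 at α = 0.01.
One-sample t-test:
H₀: μ = 52
H₁: μ ≠ 52
df = n - 1 = 26
t = (x̄ - μ₀) / (s/√n) = (59.91 - 52) / (20.24/√27) = 2.031
p-value = 0.0526

Since p-value > α = 0.01, we fail to reject H₀.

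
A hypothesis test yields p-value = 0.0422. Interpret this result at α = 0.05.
Since p = 0.0422 < α = 0.05, reject H₀.
There is sufficient evidence to reject the null hypothesis; the result is statistically significant at the 0.05 level.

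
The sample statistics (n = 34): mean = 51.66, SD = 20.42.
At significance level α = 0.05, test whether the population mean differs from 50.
One-sample t-test:
H₀: μ = 50
H₁: μ ≠ 50
df = n - 1 = 33
t = (x̄ - μ₀) / (s/√n) = (51.66 - 50) / (20.42/√34) = 0.474
p-value = 0.6386

Since p-value > α = 0.05, we fail to reject H₀.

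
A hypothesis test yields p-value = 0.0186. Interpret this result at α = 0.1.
Since p = 0.0186 < α = 0.1, reject H₀.
There is sufficient evidence to reject the null hypothesis; the result is statistically significant at the 0.1 level.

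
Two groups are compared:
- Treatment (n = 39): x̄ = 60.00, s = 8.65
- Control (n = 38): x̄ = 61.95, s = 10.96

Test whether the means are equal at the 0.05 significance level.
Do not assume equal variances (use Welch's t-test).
Welch's two-sample t-test:
H₀: μ₁ = μ₂
H₁: μ₁ ≠ μ₂
s₁²/n₁ = 8.65²/39 = 1.9185,  s₂²/n₂ = 10.96²/38 = 3.1611
SE = √(s₁²/n₁ + s₂²/n₂) = √(1.9185 + 3.1611) = 2.2538
df (Welch-Satterthwaite) = (s₁²/n₁ + s₂²/n₂)² / [(s₁²/n₁)²/(n₁-1) + (s₂²/n₂)²/(n₂-1)] ≈ 70.32
t = (x̄₁ - x̄₂) / SE = (60.00 - 61.95) / 2.2538 = -1.95 / 2.2538 = -0.865
p-value = 0.3899

Since p-value > α = 0.05, we fail to reject H₀.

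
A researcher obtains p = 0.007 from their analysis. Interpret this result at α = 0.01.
Since p = 0.007 < α = 0.01, reject H₀.
There is sufficient evidence to reject the null hypothesis; the result is statistically significant at the 0.01 level.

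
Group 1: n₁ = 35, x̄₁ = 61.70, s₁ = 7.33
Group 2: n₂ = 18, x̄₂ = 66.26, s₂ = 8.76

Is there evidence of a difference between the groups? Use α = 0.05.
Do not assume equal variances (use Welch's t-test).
Welch's two-sample t-test:
H₀: μ₁ = μ₂
H₁: μ₁ ≠ μ₂
s₁²/n₁ = 7.33²/35 = 1.5351,  s₂²/n₂ = 8.76²/18 = 4.2632
SE = √(s₁²/n₁ + s₂²/n₂) = √(1.5351 + 4.2632) = 2.4080
df (Welch-Satterthwaite) = (s₁²/n₁ + s₂²/n₂)² / [(s₁²/n₁)²/(n₁-1) + (s₂²/n₂)²/(n₂-1)] ≈ 29.53
t = (x̄₁ - x̄₂) / SE = (61.70 - 66.26) / 2.4080 = -4.56 / 2.4080 = -1.894
p-value = 0.0681

Since p-value > α = 0.05, we fail to reject H₀.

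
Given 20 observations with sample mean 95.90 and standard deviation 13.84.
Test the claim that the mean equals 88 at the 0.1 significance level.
One-sample t-test:
H₀: μ = 88
H₁: μ ≠ 88
df = n - 1 = 19
t = (x̄ - μ₀) / (s/√n) = (95.90 - 88) / (13.84/√20) = 2.553
p-value = 0.0194

Since p-value < α = 0.1, we reject H₀.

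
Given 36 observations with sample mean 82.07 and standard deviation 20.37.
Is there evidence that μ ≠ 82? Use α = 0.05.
One-sample t-test:
H₀: μ = 82
H₁: μ ≠ 82
df = n - 1 = 35
t = (x̄ - μ₀) / (s/√n) = (82.07 - 82) / (20.37/√36) = 0.021
p-value = 0.9837

Since p-value > α = 0.05, we fail to reject H₀.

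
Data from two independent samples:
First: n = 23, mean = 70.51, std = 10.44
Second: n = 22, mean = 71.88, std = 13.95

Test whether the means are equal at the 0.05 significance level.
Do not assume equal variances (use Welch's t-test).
Welch's two-sample t-test:
H₀: μ₁ = μ₂
H₁: μ₁ ≠ μ₂
s₁²/n₁ = 10.44²/23 = 4.7389,  s₂²/n₂ = 13.95²/22 = 8.8456
SE = √(s₁²/n₁ + s₂²/n₂) = √(4.7389 + 8.8456) = 3.6857
df (Welch-Satterthwaite) = (s₁²/n₁ + s₂²/n₂)² / [(s₁²/n₁)²/(n₁-1) + (s₂²/n₂)²/(n₂-1)] ≈ 38.88
t = (x̄₁ - x̄₂) / SE = (70.51 - 71.88) / 3.6857 = -1.37 / 3.6857 = -0.372
p-value = 0.7121

Since p-value > α = 0.05, we fail to reject H₀.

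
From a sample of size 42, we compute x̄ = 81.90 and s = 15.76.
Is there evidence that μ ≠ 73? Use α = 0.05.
One-sample t-test:
H₀: μ = 73
H₁: μ ≠ 73
df = n - 1 = 41
t = (x̄ - μ₀) / (s/√n) = (81.90 - 73) / (15.76/√42) = 3.660
p-value = 0.0007

Since p-value < α = 0.05, we reject H₀.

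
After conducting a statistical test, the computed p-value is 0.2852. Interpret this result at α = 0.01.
Since p = 0.2852 > α = 0.01, fail to reject H₀.
There is insufficient evidence to reject the null hypothesis; the result is not statistically significant at the 0.01 level.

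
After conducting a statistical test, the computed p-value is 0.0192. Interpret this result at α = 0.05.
Since p = 0.0192 < α = 0.05, reject H₀.
There is sufficient evidence to reject the null hypothesis; the result is statistically significant at the 0.05 level.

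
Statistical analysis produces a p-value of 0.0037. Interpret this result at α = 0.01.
Since p = 0.0037 < α = 0.01, reject H₀.
There is sufficient evidence to reject the null hypothesis; the result is statistically significant at the 0.01 level.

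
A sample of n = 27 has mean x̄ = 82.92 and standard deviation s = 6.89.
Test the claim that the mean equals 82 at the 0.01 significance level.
One-sample t-test:
H₀: μ = 82
H₁: μ ≠ 82
df = n - 1 = 26
t = (x̄ - μ₀) / (s/√n) = (82.92 - 82) / (6.89/√27) = 0.694
p-value = 0.4939

Since p-value > α = 0.01, we fail to reject H₀.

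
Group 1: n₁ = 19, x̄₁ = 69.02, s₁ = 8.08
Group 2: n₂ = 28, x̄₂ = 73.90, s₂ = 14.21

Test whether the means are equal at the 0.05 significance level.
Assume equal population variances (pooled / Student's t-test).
Student's two-sample t-test (equal variances):
H₀: μ₁ = μ₂
H₁: μ₁ ≠ μ₂
df = n₁ + n₂ - 2 = 45
Pooled variance s_p² = [(n₁-1)s₁² + (n₂-1)s₂²] / (n₁ + n₂ - 2) = [(18)(8.08²) + (27)(14.21²)] / 45 = 147.2690
SE = √(s_p²(1/n₁ + 1/n₂)) = √(147.2690 × (1/19 + 1/28)) = 3.6070
t = (x̄₁ - x̄₂) / SE = (69.02 - 73.90) / 3.6070 = -4.88 / 3.6070 = -1.353
p-value = 0.1828

Since p-value > α = 0.05, we fail to reject H₀.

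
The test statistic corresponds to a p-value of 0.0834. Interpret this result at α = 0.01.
Since p = 0.0834 > α = 0.01, fail to reject H₀.
There is insufficient evidence to reject the null hypothesis; the result is not statistically significant at the 0.01 level.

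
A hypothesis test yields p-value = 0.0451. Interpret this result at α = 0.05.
Since p = 0.0451 < α = 0.05, reject H₀.
There is sufficient evidence to reject the null hypothesis; the result is statistically significant at the 0.05 level.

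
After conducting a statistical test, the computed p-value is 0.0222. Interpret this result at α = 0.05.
Since p = 0.0222 < α = 0.05, reject H₀.
There is sufficient evidence to reject the null hypothesis; the result is statistically significant at the 0.05 level.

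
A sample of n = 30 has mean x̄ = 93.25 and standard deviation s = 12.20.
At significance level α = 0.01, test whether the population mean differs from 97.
One-sample t-test:
H₀: μ = 97
H₁: μ ≠ 97
df = n - 1 = 29
t = (x̄ - μ₀) / (s/√n) = (93.25 - 97) / (12.20/√30) = -1.684
p-value = 0.1030

Since p-value > α = 0.01, we fail to reject H₀.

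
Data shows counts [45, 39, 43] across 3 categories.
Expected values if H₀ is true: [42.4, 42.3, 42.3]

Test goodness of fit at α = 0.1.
Chi-square goodness of fit test:
H₀: observed counts match expected distribution
H₁: observed counts differ from expected distribution
df = k - 1 = 2
χ² = Σ(O - E)²/E
   = (45 - 42.4)²/42.4 + (39 - 42.3)²/42.3 + (43 - 42.3)²/42.3
   = 0.159 + 0.257 + 0.012
   = 0.43
p-value = 0.8072

Since p-value > α = 0.1, we fail to reject H₀.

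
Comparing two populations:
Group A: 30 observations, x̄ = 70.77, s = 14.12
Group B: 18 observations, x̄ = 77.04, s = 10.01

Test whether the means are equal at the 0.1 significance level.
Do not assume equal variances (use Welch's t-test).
Welch's two-sample t-test:
H₀: μ₁ = μ₂
H₁: μ₁ ≠ μ₂
s₁²/n₁ = 14.12²/30 = 6.6458,  s₂²/n₂ = 10.01²/18 = 5.5667
SE = √(s₁²/n₁ + s₂²/n₂) = √(6.6458 + 5.5667) = 3.4946
df (Welch-Satterthwaite) = (s₁²/n₁ + s₂²/n₂)² / [(s₁²/n₁)²/(n₁-1) + (s₂²/n₂)²/(n₂-1)] ≈ 44.58
t = (x̄₁ - x̄₂) / SE = (70.77 - 77.04) / 3.4946 = -6.27 / 3.4946 = -1.794
p-value = 0.0796

Since p-value < α = 0.1, we reject H₀.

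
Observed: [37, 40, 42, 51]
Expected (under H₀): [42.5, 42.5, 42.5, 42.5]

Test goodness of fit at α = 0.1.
Chi-square goodness of fit test:
H₀: observed counts match expected distribution
H₁: observed counts differ from expected distribution
df = k - 1 = 3
χ² = Σ(O - E)²/E
   = (37 - 42.5)²/42.5 + (40 - 42.5)²/42.5 + (42 - 42.5)²/42.5 + (51 - 42.5)²/42.5
   = 0.712 + 0.147 + 0.006 + 1.700
   = 2.56
p-value = 0.4637

Since p-value > α = 0.1, we fail to reject H₀.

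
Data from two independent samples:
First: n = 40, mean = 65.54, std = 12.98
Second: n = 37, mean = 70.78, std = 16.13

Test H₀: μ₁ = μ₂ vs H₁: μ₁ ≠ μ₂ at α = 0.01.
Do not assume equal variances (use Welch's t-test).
Welch's two-sample t-test:
H₀: μ₁ = μ₂
H₁: μ₁ ≠ μ₂
s₁²/n₁ = 12.98²/40 = 4.2120,  s₂²/n₂ = 16.13²/37 = 7.0318
SE = √(s₁²/n₁ + s₂²/n₂) = √(4.2120 + 7.0318) = 3.3532
df (Welch-Satterthwaite) = (s₁²/n₁ + s₂²/n₂)² / [(s₁²/n₁)²/(n₁-1) + (s₂²/n₂)²/(n₂-1)] ≈ 69.14
t = (x̄₁ - x̄₂) / SE = (65.54 - 70.78) / 3.3532 = -5.24 / 3.3532 = -1.563
p-value = 0.1227

Since p-value > α = 0.01, we fail to reject H₀.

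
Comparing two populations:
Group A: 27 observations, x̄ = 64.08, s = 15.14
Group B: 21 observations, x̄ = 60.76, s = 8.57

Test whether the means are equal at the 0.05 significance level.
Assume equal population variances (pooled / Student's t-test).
Student's two-sample t-test (equal variances):
H₀: μ₁ = μ₂
H₁: μ₁ ≠ μ₂
df = n₁ + n₂ - 2 = 46
Pooled variance s_p² = [(n₁-1)s₁² + (n₂-1)s₂²] / (n₁ + n₂ - 2) = [(26)(15.14²) + (20)(8.57²)] / 46 = 161.4915
SE = √(s_p²(1/n₁ + 1/n₂)) = √(161.4915 × (1/27 + 1/21)) = 3.6975
t = (x̄₁ - x̄₂) / SE = (64.08 - 60.76) / 3.6975 = 3.32 / 3.6975 = 0.898
p-value = 0.3739

Since p-value > α = 0.05, we fail to reject H₀.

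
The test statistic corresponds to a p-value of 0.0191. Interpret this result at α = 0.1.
Since p = 0.0191 < α = 0.1, reject H₀.
There is sufficient evidence to reject the null hypothesis; the result is statistically significant at the 0.1 level.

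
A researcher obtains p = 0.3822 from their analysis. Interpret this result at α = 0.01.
Since p = 0.3822 > α = 0.01, fail to reject H₀.
There is insufficient evidence to reject the null hypothesis; the result is not statistically significant at the 0.01 level.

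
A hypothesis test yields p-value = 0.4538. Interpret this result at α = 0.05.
Since p = 0.4538 > α = 0.05, fail to reject H₀.
There is insufficient evidence to reject the null hypothesis; the result is not statistically significant at the 0.05 level.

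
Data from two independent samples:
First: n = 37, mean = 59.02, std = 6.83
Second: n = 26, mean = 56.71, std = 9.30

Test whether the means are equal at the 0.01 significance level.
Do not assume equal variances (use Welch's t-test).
Welch's two-sample t-test:
H₀: μ₁ = μ₂
H₁: μ₁ ≠ μ₂
s₁²/n₁ = 6.83²/37 = 1.2608,  s₂²/n₂ = 9.30²/26 = 3.3265
SE = √(s₁²/n₁ + s₂²/n₂) = √(1.2608 + 3.3265) = 2.1418
df (Welch-Satterthwaite) = (s₁²/n₁ + s₂²/n₂)² / [(s₁²/n₁)²/(n₁-1) + (s₂²/n₂)²/(n₂-1)] ≈ 43.23
t = (x̄₁ - x̄₂) / SE = (59.02 - 56.71) / 2.1418 = 2.31 / 2.1418 = 1.079
p-value = 0.2868

Since p-value > α = 0.01, we fail to reject H₀.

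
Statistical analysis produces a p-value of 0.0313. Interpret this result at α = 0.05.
Since p = 0.0313 < α = 0.05, reject H₀.
There is sufficient evidence to reject the null hypothesis; the result is statistically significant at the 0.05 level.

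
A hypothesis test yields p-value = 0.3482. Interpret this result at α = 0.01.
Since p = 0.3482 > α = 0.01, fail to reject H₀.
There is insufficient evidence to reject the null hypothesis; the result is not statistically significant at the 0.01 level.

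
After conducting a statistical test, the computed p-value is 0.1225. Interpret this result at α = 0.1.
Since p = 0.1225 > α = 0.1, fail to reject H₀.
There is insufficient evidence to reject the null hypothesis; the result is not statistically significant at the 0.1 level.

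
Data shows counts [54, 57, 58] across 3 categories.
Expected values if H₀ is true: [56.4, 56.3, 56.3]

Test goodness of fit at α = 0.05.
Chi-square goodness of fit test:
H₀: observed counts match expected distribution
H₁: observed counts differ from expected distribution
df = k - 1 = 2
χ² = Σ(O - E)²/E
   = (54 - 56.4)²/56.4 + (57 - 56.3)²/56.3 + (58 - 56.3)²/56.3
   = 0.102 + 0.009 + 0.051
   = 0.16
p-value = 0.9221

Since p-value > α = 0.05, we fail to reject H₀.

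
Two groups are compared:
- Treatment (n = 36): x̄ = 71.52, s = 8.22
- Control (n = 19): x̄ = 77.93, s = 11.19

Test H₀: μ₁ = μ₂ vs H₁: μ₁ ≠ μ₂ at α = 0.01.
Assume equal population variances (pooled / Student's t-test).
Student's two-sample t-test (equal variances):
H₀: μ₁ = μ₂
H₁: μ₁ ≠ μ₂
df = n₁ + n₂ - 2 = 53
Pooled variance s_p² = [(n₁-1)s₁² + (n₂-1)s₂²] / (n₁ + n₂ - 2) = [(35)(8.22²) + (18)(11.19²)] / 53 = 87.1469
SE = √(s_p²(1/n₁ + 1/n₂)) = √(87.1469 × (1/36 + 1/19)) = 2.6472
t = (x̄₁ - x̄₂) / SE = (71.52 - 77.93) / 2.6472 = -6.41 / 2.6472 = -2.421
p-value = 0.0189

Since p-value > α = 0.01, we fail to reject H₀.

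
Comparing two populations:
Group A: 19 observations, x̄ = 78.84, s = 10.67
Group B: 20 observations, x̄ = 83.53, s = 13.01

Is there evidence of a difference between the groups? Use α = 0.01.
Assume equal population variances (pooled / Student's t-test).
Student's two-sample t-test (equal variances):
H₀: μ₁ = μ₂
H₁: μ₁ ≠ μ₂
df = n₁ + n₂ - 2 = 37
Pooled variance s_p² = [(n₁-1)s₁² + (n₂-1)s₂²] / (n₁ + n₂ - 2) = [(18)(10.67²) + (19)(13.01²)] / 37 = 142.3033
SE = √(s_p²(1/n₁ + 1/n₂)) = √(142.3033 × (1/19 + 1/20)) = 3.8216
t = (x̄₁ - x̄₂) / SE = (78.84 - 83.53) / 3.8216 = -4.69 / 3.8216 = -1.227
p-value = 0.2275

Since p-value > α = 0.01, we fail to reject H₀.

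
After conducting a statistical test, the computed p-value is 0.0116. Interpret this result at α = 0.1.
Since p = 0.0116 < α = 0.1, reject H₀.
There is sufficient evidence to reject the null hypothesis; the result is statistically significant at the 0.1 level.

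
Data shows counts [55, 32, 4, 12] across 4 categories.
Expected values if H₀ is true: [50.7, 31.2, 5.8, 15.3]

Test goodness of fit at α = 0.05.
Chi-square goodness of fit test:
H₀: observed counts match expected distribution
H₁: observed counts differ from expected distribution
df = k - 1 = 3
χ² = Σ(O - E)²/E
   = (55 - 50.7)²/50.7 + (32 - 31.2)²/31.2 + (4 - 5.8)²/5.8 + (12 - 15.3)²/15.3
   = 0.365 + 0.021 + 0.559 + 0.712
   = 1.66
p-value = 0.6469

Since p-value > α = 0.05, we fail to reject H₀.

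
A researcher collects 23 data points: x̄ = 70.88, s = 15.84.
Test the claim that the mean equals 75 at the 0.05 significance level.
One-sample t-test:
H₀: μ = 75
H₁: μ ≠ 75
df = n - 1 = 22
t = (x̄ - μ₀) / (s/√n) = (70.88 - 75) / (15.84/√23) = -1.247
p-value = 0.2254

Since p-value > α = 0.05, we fail to reject H₀.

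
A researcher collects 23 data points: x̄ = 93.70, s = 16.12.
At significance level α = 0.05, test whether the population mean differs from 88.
One-sample t-test:
H₀: μ = 88
H₁: μ ≠ 88
df = n - 1 = 22
t = (x̄ - μ₀) / (s/√n) = (93.70 - 88) / (16.12/√23) = 1.696
p-value = 0.1040

Since p-value > α = 0.05, we fail to reject H₀.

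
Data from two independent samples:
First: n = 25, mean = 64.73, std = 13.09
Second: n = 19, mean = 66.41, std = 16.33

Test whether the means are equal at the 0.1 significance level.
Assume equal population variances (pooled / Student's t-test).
Student's two-sample t-test (equal variances):
H₀: μ₁ = μ₂
H₁: μ₁ ≠ μ₂
df = n₁ + n₂ - 2 = 42
Pooled variance s_p² = [(n₁-1)s₁² + (n₂-1)s₂²] / (n₁ + n₂ - 2) = [(24)(13.09²) + (18)(16.33²)] / 42 = 212.1999
SE = √(s_p²(1/n₁ + 1/n₂)) = √(212.1999 × (1/25 + 1/19)) = 4.4336
t = (x̄₁ - x̄₂) / SE = (64.73 - 66.41) / 4.4336 = -1.68 / 4.4336 = -0.379
p-value = 0.7066

Since p-value > α = 0.1, we fail to reject H₀.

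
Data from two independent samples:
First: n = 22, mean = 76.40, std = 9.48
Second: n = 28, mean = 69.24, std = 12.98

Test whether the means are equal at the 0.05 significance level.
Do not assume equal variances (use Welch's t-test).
Welch's two-sample t-test:
H₀: μ₁ = μ₂
H₁: μ₁ ≠ μ₂
s₁²/n₁ = 9.48²/22 = 4.0850,  s₂²/n₂ = 12.98²/28 = 6.0172
SE = √(s₁²/n₁ + s₂²/n₂) = √(4.0850 + 6.0172) = 3.1784
df (Welch-Satterthwaite) = (s₁²/n₁ + s₂²/n₂)² / [(s₁²/n₁)²/(n₁-1) + (s₂²/n₂)²/(n₂-1)] ≈ 47.79
t = (x̄₁ - x̄₂) / SE = (76.40 - 69.24) / 3.1784 = 7.16 / 3.1784 = 2.253
p-value = 0.0289

Since p-value < α = 0.05, we reject H₀.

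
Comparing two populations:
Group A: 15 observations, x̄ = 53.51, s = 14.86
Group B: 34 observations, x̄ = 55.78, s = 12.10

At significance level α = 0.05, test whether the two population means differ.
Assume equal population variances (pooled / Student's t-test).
Student's two-sample t-test (equal variances):
H₀: μ₁ = μ₂
H₁: μ₁ ≠ μ₂
df = n₁ + n₂ - 2 = 47
Pooled variance s_p² = [(n₁-1)s₁² + (n₂-1)s₂²] / (n₁ + n₂ - 2) = [(14)(14.86²) + (33)(12.10²)] / 47 = 168.5746
SE = √(s_p²(1/n₁ + 1/n₂)) = √(168.5746 × (1/15 + 1/34)) = 4.0245
t = (x̄₁ - x̄₂) / SE = (53.51 - 55.78) / 4.0245 = -2.27 / 4.0245 = -0.564
p-value = 0.5754

Since p-value > α = 0.05, we fail to reject H₀.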